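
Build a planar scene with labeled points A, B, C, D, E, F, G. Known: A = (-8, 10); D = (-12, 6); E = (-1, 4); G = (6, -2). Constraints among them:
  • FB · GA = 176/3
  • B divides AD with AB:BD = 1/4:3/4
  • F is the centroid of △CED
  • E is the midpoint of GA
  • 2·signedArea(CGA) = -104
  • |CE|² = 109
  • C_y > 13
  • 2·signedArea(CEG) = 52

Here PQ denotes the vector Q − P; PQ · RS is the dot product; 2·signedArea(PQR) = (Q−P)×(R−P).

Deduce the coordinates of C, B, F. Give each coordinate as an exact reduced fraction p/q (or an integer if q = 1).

B = (-9, 9)
C = (-4, 14)
F = (-17/3, 8)

1. C_x = -4  [line 6·x + 7·y + -74 = 0 ∩ |CE|² = 109]
2. C_y = 14  [line 6·x + 7·y + -74 = 0 ∩ |CE|² = 109]
   → C = (-4, 14)
3. B_x = -9  [B divides AD with AB:BD = 1/4:3/4]
4. B_y = 9  [B divides AD with AB:BD = 1/4:3/4]
   → B = (-9, 9)
5. F_x = -17/3  [F is the centroid of △CED]
6. F_y = 8  [F is the centroid of △CED]
   → F = (-17/3, 8)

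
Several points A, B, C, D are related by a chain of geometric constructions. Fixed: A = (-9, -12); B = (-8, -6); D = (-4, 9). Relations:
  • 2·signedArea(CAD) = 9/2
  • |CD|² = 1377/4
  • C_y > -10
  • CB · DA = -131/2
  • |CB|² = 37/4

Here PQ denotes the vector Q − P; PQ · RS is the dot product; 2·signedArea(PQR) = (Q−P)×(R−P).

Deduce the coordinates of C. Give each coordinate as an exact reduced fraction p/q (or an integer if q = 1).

C = (-17/2, -9)

1. C_x = -17/2  [2·signedArea(CAD) = 9/2 ∩ CB · DA = -131/2]
2. C_y = -9  [2·signedArea(CAD) = 9/2 ∩ CB · DA = -131/2]
   → C = (-17/2, -9)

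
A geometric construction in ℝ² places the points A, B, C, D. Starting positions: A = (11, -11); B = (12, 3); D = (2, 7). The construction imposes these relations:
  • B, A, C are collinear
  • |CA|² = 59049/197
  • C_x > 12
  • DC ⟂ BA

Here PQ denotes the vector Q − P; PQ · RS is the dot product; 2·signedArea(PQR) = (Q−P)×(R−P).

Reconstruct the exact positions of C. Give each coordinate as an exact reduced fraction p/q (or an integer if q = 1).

1. C_x = 2410/197  [B, A, C are collinear ∩ DC ⟂ BA]
2. C_y = 1235/197  [B, A, C are collinear ∩ DC ⟂ BA]
   → C = (2410/197, 1235/197)

C = (2410/197, 1235/197)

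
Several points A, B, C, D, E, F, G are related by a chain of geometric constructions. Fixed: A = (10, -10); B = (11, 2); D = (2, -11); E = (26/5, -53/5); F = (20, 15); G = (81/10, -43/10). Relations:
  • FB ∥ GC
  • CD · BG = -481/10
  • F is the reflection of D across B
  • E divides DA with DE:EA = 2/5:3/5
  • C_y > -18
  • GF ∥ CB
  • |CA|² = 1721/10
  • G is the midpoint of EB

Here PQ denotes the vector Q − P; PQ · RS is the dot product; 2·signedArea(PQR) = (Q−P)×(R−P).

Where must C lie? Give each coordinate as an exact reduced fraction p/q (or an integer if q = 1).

C = (-9/10, -173/10)

1. C_x = -9/10  [GF ∥ CB ∩ FB ∥ GC]
2. C_y = -173/10  [GF ∥ CB ∩ FB ∥ GC]
   → C = (-9/10, -173/10)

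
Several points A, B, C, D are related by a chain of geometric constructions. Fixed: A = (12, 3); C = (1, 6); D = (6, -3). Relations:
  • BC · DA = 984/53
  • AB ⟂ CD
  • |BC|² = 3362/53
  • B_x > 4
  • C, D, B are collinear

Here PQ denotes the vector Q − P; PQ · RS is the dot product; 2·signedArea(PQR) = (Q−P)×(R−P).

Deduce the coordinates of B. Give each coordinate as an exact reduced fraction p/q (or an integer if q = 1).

1. B_x = 258/53  [C, D, B are collinear ∩ AB ⟂ CD]
2. B_y = -51/53  [C, D, B are collinear ∩ AB ⟂ CD]
   → B = (258/53, -51/53)

B = (258/53, -51/53)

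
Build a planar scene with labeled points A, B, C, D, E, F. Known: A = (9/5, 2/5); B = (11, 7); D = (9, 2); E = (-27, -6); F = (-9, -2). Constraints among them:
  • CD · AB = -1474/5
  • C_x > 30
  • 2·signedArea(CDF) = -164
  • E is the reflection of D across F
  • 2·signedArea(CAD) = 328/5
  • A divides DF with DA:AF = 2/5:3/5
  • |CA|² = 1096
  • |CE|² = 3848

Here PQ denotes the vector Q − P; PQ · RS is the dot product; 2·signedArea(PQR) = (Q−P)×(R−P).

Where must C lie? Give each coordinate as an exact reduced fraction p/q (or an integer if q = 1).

1. C_x = 31  [2·signedArea(CDF) = -164 ∩ CD · AB = -1474/5]
2. C_y = 16  [2·signedArea(CDF) = -164 ∩ CD · AB = -1474/5]
   → C = (31, 16)

C = (31, 16)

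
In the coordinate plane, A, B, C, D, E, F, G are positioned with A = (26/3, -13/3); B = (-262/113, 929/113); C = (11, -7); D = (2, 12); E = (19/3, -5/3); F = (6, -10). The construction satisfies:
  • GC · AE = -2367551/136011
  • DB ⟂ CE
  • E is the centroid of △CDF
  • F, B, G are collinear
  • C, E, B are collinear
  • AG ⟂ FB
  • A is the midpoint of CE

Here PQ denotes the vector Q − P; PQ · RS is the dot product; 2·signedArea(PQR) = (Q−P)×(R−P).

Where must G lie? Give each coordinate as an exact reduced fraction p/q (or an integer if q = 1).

G = (22127146/5123081, -32368311/5123081)

1. G_x = 22127146/5123081  [F, B, G are collinear ∩ AG ⟂ FB]
2. G_y = -32368311/5123081  [F, B, G are collinear ∩ AG ⟂ FB]
   → G = (22127146/5123081, -32368311/5123081)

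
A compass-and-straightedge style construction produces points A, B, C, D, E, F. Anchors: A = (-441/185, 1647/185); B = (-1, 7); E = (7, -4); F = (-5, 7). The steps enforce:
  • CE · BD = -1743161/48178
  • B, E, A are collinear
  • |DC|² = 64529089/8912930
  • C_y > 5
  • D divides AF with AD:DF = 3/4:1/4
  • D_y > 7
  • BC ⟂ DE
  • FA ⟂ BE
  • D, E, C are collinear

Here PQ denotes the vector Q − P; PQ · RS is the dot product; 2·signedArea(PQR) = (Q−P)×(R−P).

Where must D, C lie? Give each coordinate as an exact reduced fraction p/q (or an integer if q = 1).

C = (-118237/48178, 267979/48178)
D = (-804/185, 1383/185)

1. D_x = -804/185  [D divides AF with AD:DF = 3/4:1/4]
2. D_y = 1383/185  [D divides AF with AD:DF = 3/4:1/4]
   → D = (-804/185, 1383/185)
3. C_x = -118237/48178  [D, E, C are collinear ∩ BC ⟂ DE]
4. C_y = 267979/48178  [D, E, C are collinear ∩ BC ⟂ DE]
   → C = (-118237/48178, 267979/48178)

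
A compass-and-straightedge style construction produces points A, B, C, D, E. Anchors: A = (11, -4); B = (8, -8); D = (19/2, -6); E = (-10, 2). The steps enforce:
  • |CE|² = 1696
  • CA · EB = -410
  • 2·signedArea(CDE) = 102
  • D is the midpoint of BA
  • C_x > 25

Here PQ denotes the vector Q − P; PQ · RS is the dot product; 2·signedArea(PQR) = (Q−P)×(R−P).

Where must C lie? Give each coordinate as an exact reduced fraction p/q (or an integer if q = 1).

1. C_x = 26  [2·signedArea(CDE) = 102 ∩ CA · EB = -410]
2. C_y = -18  [2·signedArea(CDE) = 102 ∩ CA · EB = -410]
   → C = (26, -18)

C = (26, -18)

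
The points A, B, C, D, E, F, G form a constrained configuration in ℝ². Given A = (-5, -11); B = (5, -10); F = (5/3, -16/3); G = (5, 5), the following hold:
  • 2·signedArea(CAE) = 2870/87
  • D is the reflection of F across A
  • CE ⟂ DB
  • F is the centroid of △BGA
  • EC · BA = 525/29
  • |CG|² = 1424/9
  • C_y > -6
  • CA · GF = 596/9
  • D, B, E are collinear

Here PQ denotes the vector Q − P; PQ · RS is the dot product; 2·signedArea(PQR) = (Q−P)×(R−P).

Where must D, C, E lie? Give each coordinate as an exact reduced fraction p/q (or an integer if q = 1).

C = (-5/3, -17/3)
D = (-35/3, -50/3)
E = (65/87, -1018/87)

1. D_x = -35/3  [D is the reflection of F across A]
2. D_y = -50/3  [D is the reflection of F across A]
   → D = (-35/3, -50/3)
3. C_x = -5/3  [line 10/3·x + 31/3·y + 577/9 = 0 ∩ |CG|² = 1424/9]
4. C_y = -17/3  [line 10/3·x + 31/3·y + 577/9 = 0 ∩ |CG|² = 1424/9]
   → C = (-5/3, -17/3)
5. E_x = 65/87  [2·signedArea(CAE) = 2870/87 ∩ D, B, E are collinear]
6. E_y = -1018/87  [2·signedArea(CAE) = 2870/87 ∩ D, B, E are collinear]
   → E = (65/87, -1018/87)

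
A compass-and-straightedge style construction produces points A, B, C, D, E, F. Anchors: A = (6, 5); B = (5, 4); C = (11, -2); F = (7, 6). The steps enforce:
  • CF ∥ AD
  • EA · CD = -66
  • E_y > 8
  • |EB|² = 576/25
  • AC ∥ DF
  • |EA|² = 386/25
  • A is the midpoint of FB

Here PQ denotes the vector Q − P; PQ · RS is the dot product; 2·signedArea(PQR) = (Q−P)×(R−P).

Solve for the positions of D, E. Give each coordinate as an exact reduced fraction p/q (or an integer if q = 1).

1. D_x = 2  [AC ∥ DF ∩ CF ∥ AD]
2. D_y = 13  [AC ∥ DF ∩ CF ∥ AD]
   → D = (2, 13)
3. E_x = 5  [line 9·x + -15·y + 87 = 0 ∩ |EA|² = 386/25]
4. E_y = 44/5  [line 9·x + -15·y + 87 = 0 ∩ |EA|² = 386/25]
   → E = (5, 44/5)

D = (2, 13)
E = (5, 44/5)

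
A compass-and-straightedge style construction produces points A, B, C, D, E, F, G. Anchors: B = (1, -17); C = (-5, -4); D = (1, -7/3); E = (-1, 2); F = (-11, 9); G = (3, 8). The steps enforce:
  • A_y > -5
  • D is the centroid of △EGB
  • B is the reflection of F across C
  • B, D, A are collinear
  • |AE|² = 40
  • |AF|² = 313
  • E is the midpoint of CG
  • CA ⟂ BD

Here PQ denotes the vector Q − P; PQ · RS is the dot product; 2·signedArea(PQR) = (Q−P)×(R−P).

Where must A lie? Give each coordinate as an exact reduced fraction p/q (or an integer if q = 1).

1. A_x = 1  [B, D, A are collinear ∩ CA ⟂ BD]
2. A_y = -4  [B, D, A are collinear ∩ CA ⟂ BD]
   → A = (1, -4)

A = (1, -4)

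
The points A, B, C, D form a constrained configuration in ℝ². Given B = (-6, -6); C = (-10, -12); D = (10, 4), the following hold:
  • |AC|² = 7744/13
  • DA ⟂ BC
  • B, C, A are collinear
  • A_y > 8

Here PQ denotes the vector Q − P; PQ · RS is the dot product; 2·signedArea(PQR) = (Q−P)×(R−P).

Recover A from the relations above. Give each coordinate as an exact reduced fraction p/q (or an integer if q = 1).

A = (46/13, 108/13)

1. A_x = 46/13  [B, C, A are collinear ∩ DA ⟂ BC]
2. A_y = 108/13  [B, C, A are collinear ∩ DA ⟂ BC]
   → A = (46/13, 108/13)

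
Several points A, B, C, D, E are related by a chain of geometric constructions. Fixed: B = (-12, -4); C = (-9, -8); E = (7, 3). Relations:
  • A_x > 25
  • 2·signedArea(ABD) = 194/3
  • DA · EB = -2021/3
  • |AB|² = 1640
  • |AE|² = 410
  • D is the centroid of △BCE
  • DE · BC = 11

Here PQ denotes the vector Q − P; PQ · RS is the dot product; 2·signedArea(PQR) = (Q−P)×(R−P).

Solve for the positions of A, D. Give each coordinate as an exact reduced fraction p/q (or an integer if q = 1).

1. D_x = -14/3  [D is the centroid of △BCE]
2. D_y = -3  [D is the centroid of △BCE]
   → D = (-14/3, -3)
3. A_x = 26  [2·signedArea(ABD) = 194/3 ∩ DA · EB = -2021/3]
4. A_y = 10  [2·signedArea(ABD) = 194/3 ∩ DA · EB = -2021/3]
   → A = (26, 10)

A = (26, 10)
D = (-14/3, -3)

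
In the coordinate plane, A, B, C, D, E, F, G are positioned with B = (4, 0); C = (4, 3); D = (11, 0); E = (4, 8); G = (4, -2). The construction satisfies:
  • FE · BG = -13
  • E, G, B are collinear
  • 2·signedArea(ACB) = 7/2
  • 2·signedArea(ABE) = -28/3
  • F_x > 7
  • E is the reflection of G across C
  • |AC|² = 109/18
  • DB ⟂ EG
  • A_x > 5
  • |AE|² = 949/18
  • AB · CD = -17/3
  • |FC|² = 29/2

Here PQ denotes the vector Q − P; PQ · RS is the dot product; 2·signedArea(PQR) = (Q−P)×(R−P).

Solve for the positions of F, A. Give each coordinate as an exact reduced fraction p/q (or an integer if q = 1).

A = (31/6, 5/6)
F = (15/2, 3/2)

1. F_y = 3/2  [FE · BG = -13]
2. F_x = 15/2  [|FC|² = 29/2]
   → F = (15/2, 3/2)
3. A_x = 31/6  [2·signedArea(ACB) = 7/2 ∩ AB · CD = -17/3]
4. A_y = 5/6  [2·signedArea(ACB) = 7/2 ∩ AB · CD = -17/3]
   → A = (31/6, 5/6)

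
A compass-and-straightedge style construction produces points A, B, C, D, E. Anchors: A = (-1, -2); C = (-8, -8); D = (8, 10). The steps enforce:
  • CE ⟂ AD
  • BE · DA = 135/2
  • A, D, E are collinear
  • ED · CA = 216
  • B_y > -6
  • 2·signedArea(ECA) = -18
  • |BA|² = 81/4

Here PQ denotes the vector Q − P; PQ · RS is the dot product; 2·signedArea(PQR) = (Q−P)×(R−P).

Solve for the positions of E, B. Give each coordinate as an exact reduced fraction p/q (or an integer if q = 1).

B = (-37/10, -28/5)
E = (-32/5, -46/5)

1. E_x = -32/5  [A, D, E are collinear ∩ CE ⟂ AD]
2. E_y = -46/5  [A, D, E are collinear ∩ CE ⟂ AD]
   → E = (-32/5, -46/5)
3. B_x = -37/10  [line 9·x + 12·y + 201/2 = 0 ∩ |BA|² = 81/4]
4. B_y = -28/5  [line 9·x + 12·y + 201/2 = 0 ∩ |BA|² = 81/4]
   → B = (-37/10, -28/5)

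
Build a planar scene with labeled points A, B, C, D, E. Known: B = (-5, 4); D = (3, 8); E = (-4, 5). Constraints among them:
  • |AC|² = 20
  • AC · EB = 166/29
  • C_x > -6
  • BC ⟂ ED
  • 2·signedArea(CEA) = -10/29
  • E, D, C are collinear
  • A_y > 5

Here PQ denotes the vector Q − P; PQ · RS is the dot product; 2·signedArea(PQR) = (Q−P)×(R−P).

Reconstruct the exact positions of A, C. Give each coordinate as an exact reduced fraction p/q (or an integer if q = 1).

A = (-1, 6)
C = (-151/29, 130/29)

1. C_x = -151/29  [E, D, C are collinear ∩ BC ⟂ ED]
2. C_y = 130/29  [E, D, C are collinear ∩ BC ⟂ ED]
   → C = (-151/29, 130/29)
3. A_x = -1  [AC · EB = 166/29 ∩ 2·signedArea(CEA) = -10/29]
4. A_y = 6  [AC · EB = 166/29 ∩ 2·signedArea(CEA) = -10/29]
   → A = (-1, 6)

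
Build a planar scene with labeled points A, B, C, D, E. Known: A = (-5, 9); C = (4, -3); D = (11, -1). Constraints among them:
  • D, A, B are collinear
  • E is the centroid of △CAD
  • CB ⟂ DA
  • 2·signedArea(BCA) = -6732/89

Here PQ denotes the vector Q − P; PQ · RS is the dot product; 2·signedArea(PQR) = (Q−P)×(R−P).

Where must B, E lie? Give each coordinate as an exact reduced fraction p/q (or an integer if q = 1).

1. B_x = 611/89  [D, A, B are collinear ∩ CB ⟂ DA]
2. B_y = 141/89  [D, A, B are collinear ∩ CB ⟂ DA]
   → B = (611/89, 141/89)
3. E_x = 10/3  [E is the centroid of △CAD]
4. E_y = 5/3  [E is the centroid of △CAD]
   → E = (10/3, 5/3)

B = (611/89, 141/89)
E = (10/3, 5/3)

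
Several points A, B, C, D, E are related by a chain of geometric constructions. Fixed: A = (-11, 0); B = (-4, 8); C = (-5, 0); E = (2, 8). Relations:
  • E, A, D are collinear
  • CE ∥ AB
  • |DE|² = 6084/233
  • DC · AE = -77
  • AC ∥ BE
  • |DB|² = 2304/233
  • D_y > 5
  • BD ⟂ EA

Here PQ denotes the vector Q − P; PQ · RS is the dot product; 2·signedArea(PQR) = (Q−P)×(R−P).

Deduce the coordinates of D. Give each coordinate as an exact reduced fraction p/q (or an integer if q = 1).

1. D_x = -548/233  [E, A, D are collinear ∩ BD ⟂ EA]
2. D_y = 1240/233  [E, A, D are collinear ∩ BD ⟂ EA]
   → D = (-548/233, 1240/233)

D = (-548/233, 1240/233)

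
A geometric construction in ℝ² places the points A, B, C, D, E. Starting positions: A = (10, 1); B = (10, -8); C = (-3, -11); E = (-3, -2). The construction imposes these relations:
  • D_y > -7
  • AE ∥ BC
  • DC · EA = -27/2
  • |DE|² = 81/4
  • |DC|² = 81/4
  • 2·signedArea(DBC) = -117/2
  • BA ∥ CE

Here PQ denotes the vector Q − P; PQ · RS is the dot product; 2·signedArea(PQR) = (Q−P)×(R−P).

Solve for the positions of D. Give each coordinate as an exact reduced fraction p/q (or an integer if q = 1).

D = (-3, -13/2)

1. D_x = -3  [2·signedArea(DBC) = -117/2 ∩ DC · EA = -27/2]
2. D_y = -13/2  [2·signedArea(DBC) = -117/2 ∩ DC · EA = -27/2]
   → D = (-3, -13/2)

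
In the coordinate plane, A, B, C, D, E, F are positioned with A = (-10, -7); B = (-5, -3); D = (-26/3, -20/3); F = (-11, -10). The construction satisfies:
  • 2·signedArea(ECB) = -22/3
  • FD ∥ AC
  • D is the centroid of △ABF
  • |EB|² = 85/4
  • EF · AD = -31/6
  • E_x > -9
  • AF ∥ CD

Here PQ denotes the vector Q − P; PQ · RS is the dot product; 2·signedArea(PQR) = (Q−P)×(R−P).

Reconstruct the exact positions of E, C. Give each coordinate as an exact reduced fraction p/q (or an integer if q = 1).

1. E_x = -8  [line -4/3·x + -1/3·y + -77/6 = 0 ∩ |EB|² = 85/4]
2. E_y = -13/2  [line -4/3·x + -1/3·y + -77/6 = 0 ∩ |EB|² = 85/4]
   → E = (-8, -13/2)
3. C_x = -23/3  [2·signedArea(ECB) = -22/3 ∩ AF ∥ CD]
4. C_y = -11/3  [2·signedArea(ECB) = -22/3 ∩ AF ∥ CD]
   → C = (-23/3, -11/3)

C = (-23/3, -11/3)
E = (-8, -13/2)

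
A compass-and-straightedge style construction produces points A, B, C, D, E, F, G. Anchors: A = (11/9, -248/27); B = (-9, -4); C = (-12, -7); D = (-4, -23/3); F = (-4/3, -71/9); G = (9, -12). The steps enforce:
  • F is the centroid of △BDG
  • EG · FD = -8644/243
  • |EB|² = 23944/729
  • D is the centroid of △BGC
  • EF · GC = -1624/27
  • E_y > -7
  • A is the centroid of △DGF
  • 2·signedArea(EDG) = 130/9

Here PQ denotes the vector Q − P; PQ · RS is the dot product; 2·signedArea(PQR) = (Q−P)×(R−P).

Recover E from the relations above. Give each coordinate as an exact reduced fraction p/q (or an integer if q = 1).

E = (-35/9, -178/27)

1. E_x = -35/9  [EG · FD = -8644/243 ∩ 2·signedArea(EDG) = 130/9]
2. E_y = -178/27  [EG · FD = -8644/243 ∩ 2·signedArea(EDG) = 130/9]
   → E = (-35/9, -178/27)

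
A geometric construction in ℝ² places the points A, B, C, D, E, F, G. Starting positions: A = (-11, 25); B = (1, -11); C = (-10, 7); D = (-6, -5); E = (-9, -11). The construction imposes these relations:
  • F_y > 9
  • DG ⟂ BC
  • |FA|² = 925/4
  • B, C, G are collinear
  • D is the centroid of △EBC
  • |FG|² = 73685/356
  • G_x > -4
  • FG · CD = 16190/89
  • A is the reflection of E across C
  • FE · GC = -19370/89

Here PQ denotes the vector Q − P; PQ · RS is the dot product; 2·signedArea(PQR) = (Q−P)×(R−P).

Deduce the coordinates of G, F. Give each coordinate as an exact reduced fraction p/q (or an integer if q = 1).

F = (-17/2, 10)
G = (-318/89, -313/89)

1. G_x = -318/89  [B, C, G are collinear ∩ DG ⟂ BC]
2. G_y = -313/89  [B, C, G are collinear ∩ DG ⟂ BC]
   → G = (-318/89, -313/89)
3. F_x = -17/2  [FG · CD = 16190/89 ∩ FE · GC = -19370/89]
4. F_y = 10  [FG · CD = 16190/89 ∩ FE · GC = -19370/89]
   → F = (-17/2, 10)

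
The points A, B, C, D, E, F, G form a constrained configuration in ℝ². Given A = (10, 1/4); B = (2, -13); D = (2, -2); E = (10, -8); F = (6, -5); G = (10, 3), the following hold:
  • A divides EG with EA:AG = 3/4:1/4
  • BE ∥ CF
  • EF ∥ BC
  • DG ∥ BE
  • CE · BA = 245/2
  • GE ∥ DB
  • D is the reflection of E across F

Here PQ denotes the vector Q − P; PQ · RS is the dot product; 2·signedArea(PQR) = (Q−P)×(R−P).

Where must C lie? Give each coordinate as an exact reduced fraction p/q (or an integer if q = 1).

1. C_x = -2  [BE ∥ CF ∩ EF ∥ BC]
2. C_y = -10  [BE ∥ CF ∩ EF ∥ BC]
   → C = (-2, -10)

C = (-2, -10)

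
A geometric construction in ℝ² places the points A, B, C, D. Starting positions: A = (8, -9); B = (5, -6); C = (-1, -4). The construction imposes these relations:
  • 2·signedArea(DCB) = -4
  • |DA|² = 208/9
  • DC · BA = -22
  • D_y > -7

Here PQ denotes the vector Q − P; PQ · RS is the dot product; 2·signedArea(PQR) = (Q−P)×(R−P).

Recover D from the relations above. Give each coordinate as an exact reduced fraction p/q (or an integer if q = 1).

1. D_x = 4  [DC · BA = -22 ∩ 2·signedArea(DCB) = -4]
2. D_y = -19/3  [DC · BA = -22 ∩ 2·signedArea(DCB) = -4]
   → D = (4, -19/3)

D = (4, -19/3)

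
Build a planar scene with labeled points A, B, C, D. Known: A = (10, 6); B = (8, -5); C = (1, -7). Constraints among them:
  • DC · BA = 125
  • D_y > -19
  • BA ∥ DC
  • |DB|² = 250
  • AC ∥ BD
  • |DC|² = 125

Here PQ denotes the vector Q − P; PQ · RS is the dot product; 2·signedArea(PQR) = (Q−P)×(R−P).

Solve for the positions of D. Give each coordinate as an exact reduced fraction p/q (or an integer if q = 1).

D = (-1, -18)

1. D_x = -1  [BA ∥ DC ∩ AC ∥ BD]
2. D_y = -18  [BA ∥ DC ∩ AC ∥ BD]
   → D = (-1, -18)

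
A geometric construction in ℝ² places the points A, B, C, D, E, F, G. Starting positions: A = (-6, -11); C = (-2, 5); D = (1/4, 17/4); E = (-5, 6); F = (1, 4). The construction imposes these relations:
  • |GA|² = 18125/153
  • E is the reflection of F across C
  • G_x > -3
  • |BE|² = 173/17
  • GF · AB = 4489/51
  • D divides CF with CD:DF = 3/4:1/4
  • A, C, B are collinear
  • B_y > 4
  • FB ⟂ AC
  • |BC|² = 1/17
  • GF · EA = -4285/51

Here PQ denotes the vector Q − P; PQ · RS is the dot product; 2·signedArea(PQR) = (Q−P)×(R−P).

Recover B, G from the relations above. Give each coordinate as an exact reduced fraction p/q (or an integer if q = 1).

B = (-35/17, 81/17)
G = (-40/17, -38/51)

1. B_x = -35/17  [A, C, B are collinear ∩ FB ⟂ AC]
2. B_y = 81/17  [A, C, B are collinear ∩ FB ⟂ AC]
   → B = (-35/17, 81/17)
3. G_x = -40/17  [GF · EA = -4285/51 ∩ GF · AB = 4489/51]
4. G_y = -38/51  [GF · EA = -4285/51 ∩ GF · AB = 4489/51]
   → G = (-40/17, -38/51)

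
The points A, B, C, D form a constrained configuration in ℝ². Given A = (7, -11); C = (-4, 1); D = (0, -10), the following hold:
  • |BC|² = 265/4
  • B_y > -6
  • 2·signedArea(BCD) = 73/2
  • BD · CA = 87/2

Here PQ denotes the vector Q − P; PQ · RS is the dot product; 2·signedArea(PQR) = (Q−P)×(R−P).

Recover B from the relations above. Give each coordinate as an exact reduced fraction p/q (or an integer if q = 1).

B = (3/2, -5)

1. B_x = 3/2  [2·signedArea(BCD) = 73/2 ∩ BD · CA = 87/2]
2. B_y = -5  [2·signedArea(BCD) = 73/2 ∩ BD · CA = 87/2]
   → B = (3/2, -5)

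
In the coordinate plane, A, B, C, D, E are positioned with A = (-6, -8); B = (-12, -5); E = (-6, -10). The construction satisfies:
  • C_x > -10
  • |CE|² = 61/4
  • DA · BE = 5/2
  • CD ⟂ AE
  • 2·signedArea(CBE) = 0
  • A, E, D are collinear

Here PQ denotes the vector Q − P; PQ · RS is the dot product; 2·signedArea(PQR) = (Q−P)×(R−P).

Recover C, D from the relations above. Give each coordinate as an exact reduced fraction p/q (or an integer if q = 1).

1. D_x = -6  [A, E, D are collinear ∩ DA · BE = 5/2]
2. D_y = -15/2  [A, E, D are collinear ∩ DA · BE = 5/2]
   → D = (-6, -15/2)
3. C_x = -9  [2·signedArea(CBE) = 0 ∩ CD ⟂ AE]
4. C_y = -15/2  [2·signedArea(CBE) = 0 ∩ CD ⟂ AE]
   → C = (-9, -15/2)

C = (-9, -15/2)
D = (-6, -15/2)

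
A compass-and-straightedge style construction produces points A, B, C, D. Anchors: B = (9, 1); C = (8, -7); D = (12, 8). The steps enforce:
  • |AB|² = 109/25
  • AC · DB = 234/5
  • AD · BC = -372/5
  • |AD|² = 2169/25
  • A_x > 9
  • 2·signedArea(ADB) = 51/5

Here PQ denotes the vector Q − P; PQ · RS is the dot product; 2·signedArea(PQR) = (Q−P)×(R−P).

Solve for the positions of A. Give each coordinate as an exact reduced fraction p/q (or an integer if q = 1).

1. A_x = 48/5  [AD · BC = -372/5 ∩ 2·signedArea(ADB) = 51/5]
2. A_y = -1  [AD · BC = -372/5 ∩ 2·signedArea(ADB) = 51/5]
   → A = (48/5, -1)

A = (48/5, -1)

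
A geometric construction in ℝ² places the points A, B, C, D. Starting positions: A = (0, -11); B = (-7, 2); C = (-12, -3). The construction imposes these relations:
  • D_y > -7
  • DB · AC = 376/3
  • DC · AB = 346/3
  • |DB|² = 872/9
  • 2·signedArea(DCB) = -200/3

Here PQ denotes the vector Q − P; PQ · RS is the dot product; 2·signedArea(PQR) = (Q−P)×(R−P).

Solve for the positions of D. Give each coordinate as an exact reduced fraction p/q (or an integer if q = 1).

D = (-7/3, -20/3)

1. D_x = -7/3  [DC · AB = 346/3 ∩ DB · AC = 376/3]
2. D_y = -20/3  [DC · AB = 346/3 ∩ DB · AC = 376/3]
   → D = (-7/3, -20/3)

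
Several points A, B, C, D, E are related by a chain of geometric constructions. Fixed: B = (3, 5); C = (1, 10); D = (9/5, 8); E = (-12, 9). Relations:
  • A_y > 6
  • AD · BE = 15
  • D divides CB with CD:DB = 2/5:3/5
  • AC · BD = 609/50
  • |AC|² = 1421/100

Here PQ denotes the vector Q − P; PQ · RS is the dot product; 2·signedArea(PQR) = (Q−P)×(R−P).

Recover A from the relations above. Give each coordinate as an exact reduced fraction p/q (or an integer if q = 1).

A = (12/5, 13/2)

1. A_x = 12/5  [AC · BD = 609/50 ∩ AD · BE = 15]
2. A_y = 13/2  [AC · BD = 609/50 ∩ AD · BE = 15]
   → A = (12/5, 13/2)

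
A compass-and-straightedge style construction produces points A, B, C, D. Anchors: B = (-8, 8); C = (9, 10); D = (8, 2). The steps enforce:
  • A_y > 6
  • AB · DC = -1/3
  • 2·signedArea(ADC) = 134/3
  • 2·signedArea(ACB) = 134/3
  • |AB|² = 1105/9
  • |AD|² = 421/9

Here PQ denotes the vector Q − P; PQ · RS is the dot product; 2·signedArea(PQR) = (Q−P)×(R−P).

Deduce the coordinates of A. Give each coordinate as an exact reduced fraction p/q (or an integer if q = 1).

A = (3, 20/3)

1. A_x = 3  [2·signedArea(ADC) = 134/3 ∩ 2·signedArea(ACB) = 134/3]
2. A_y = 20/3  [2·signedArea(ADC) = 134/3 ∩ 2·signedArea(ACB) = 134/3]
   → A = (3, 20/3)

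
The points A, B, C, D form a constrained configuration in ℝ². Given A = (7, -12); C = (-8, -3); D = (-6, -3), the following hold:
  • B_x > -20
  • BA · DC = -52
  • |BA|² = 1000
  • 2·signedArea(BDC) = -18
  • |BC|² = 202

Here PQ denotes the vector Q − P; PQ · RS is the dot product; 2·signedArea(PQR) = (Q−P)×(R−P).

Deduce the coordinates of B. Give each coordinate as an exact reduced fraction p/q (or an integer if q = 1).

1. B_x = -19  [BA · DC = -52 ∩ 2·signedArea(BDC) = -18]
2. B_y = 6  [BA · DC = -52 ∩ 2·signedArea(BDC) = -18]
   → B = (-19, 6)

B = (-19, 6)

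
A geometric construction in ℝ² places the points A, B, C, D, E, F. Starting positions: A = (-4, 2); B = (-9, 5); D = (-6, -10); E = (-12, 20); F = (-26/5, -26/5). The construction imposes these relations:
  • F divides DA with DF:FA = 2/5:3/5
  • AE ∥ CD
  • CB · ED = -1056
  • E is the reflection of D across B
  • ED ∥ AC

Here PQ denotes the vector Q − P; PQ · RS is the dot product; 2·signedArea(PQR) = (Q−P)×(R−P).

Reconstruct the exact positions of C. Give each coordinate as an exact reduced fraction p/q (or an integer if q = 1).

1. C_x = 2  [AE ∥ CD ∩ ED ∥ AC]
2. C_y = -28  [AE ∥ CD ∩ ED ∥ AC]
   → C = (2, -28)

C = (2, -28)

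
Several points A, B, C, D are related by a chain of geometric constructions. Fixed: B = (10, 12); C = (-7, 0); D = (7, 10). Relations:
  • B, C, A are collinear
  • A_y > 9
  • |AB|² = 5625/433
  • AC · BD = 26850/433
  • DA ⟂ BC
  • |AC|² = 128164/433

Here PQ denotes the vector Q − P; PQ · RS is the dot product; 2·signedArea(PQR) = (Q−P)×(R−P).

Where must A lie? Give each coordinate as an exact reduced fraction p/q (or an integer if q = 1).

A = (3055/433, 4296/433)

1. A_x = 3055/433  [B, C, A are collinear ∩ DA ⟂ BC]
2. A_y = 4296/433  [B, C, A are collinear ∩ DA ⟂ BC]
   → A = (3055/433, 4296/433)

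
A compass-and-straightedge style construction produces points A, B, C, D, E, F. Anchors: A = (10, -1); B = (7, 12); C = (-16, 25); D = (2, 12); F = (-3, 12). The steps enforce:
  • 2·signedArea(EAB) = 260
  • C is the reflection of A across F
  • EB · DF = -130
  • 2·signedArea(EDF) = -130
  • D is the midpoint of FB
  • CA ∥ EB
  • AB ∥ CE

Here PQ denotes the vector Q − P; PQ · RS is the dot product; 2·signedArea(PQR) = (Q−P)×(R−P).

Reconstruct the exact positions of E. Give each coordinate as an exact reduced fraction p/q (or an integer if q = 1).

E = (-19, 38)

1. E_x = -19  [CA ∥ EB ∩ AB ∥ CE]
2. E_y = 38  [CA ∥ EB ∩ AB ∥ CE]
   → E = (-19, 38)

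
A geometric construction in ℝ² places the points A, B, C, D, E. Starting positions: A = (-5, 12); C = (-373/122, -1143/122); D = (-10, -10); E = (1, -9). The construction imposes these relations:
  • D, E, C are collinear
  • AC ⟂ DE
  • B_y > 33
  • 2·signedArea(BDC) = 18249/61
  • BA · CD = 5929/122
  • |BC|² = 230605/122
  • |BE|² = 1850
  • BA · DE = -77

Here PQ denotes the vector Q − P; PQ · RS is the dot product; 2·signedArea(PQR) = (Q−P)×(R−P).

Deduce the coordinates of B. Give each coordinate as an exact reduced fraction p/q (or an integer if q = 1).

1. B_x = 0  [2·signedArea(BDC) = 18249/61 ∩ BA · DE = -77]
2. B_y = 34  [2·signedArea(BDC) = 18249/61 ∩ BA · DE = -77]
   → B = (0, 34)

B = (0, 34)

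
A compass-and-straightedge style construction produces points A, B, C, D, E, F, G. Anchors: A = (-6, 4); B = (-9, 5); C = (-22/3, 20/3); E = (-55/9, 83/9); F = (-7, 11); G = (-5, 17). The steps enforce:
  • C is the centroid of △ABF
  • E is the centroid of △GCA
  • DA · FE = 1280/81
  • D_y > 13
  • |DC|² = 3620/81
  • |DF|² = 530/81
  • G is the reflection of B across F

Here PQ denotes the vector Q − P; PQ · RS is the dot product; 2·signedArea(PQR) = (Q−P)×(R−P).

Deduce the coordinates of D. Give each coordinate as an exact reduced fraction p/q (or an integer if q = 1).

1. D_x = -50/9  [line -8/9·x + 16/9·y + -2288/81 = 0 ∩ |DF|² = 530/81]
2. D_y = 118/9  [line -8/9·x + 16/9·y + -2288/81 = 0 ∩ |DF|² = 530/81]
   → D = (-50/9, 118/9)

D = (-50/9, 118/9)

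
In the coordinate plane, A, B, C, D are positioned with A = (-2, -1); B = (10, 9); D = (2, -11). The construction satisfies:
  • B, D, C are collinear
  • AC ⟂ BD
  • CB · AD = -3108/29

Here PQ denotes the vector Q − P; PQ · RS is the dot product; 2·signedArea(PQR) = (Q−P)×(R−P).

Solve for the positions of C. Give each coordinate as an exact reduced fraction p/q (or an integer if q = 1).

C = (142/29, -109/29)

1. C_x = 142/29  [B, D, C are collinear ∩ AC ⟂ BD]
2. C_y = -109/29  [B, D, C are collinear ∩ AC ⟂ BD]
   → C = (142/29, -109/29)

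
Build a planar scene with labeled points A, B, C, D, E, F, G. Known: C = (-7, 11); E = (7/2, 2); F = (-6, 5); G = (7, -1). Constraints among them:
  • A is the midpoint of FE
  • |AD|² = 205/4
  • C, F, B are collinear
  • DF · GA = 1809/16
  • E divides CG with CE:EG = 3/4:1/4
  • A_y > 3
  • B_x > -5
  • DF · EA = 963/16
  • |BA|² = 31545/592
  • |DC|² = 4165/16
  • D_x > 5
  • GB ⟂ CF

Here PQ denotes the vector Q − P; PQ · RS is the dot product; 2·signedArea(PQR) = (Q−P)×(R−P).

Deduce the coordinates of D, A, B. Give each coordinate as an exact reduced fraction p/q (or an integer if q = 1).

1. A_x = -5/4  [A is the midpoint of FE]
2. A_y = 7/2  [A is the midpoint of FE]
   → A = (-5/4, 7/2)
3. B_x = -173/37  [C, F, B are collinear ∩ GB ⟂ CF]
4. B_y = -109/37  [C, F, B are collinear ∩ GB ⟂ CF]
   → B = (-173/37, -109/37)
5. D_x = 21/4  [DF · GA = 1809/16 ∩ DF · EA = 963/16]
6. D_y = 1/2  [DF · GA = 1809/16 ∩ DF · EA = 963/16]
   → D = (21/4, 1/2)

A = (-5/4, 7/2)
B = (-173/37, -109/37)
D = (21/4, 1/2)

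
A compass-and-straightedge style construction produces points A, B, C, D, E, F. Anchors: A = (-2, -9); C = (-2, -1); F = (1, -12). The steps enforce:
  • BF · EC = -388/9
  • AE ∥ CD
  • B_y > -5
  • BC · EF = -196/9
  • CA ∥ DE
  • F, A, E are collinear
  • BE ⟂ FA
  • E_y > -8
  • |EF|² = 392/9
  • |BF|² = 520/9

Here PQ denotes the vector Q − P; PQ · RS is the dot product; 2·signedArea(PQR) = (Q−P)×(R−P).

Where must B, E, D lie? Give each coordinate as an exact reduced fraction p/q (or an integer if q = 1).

1. E_x = -11/3  [line -3·x + -3·y + -33 = 0 ∩ |EF|² = 392/9]
2. E_y = -22/3  [line -3·x + -3·y + -33 = 0 ∩ |EF|² = 392/9]
   → E = (-11/3, -22/3)
3. D_x = -11/3  [CA ∥ DE ∩ AE ∥ CD]
4. D_y = 2/3  [CA ∥ DE ∩ AE ∥ CD]
   → D = (-11/3, 2/3)
5. B_x = -1  [BF · EC = -388/9 ∩ BE ⟂ FA]
6. B_y = -14/3  [BF · EC = -388/9 ∩ BE ⟂ FA]
   → B = (-1, -14/3)

B = (-1, -14/3)
D = (-11/3, 2/3)
E = (-11/3, -22/3)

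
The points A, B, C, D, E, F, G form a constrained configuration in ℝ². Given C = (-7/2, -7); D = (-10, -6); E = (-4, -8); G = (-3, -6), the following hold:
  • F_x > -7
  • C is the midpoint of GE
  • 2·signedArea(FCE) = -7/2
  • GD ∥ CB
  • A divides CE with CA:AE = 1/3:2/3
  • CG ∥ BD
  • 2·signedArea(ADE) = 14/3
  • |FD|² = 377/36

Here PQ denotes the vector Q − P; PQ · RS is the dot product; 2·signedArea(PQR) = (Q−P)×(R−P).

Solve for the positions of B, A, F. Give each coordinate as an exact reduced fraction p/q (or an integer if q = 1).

A = (-11/3, -22/3)
B = (-21/2, -7)
F = (-41/6, -20/3)

1. B_x = -21/2  [CG ∥ BD ∩ GD ∥ CB]
2. B_y = -7  [CG ∥ BD ∩ GD ∥ CB]
   → B = (-21/2, -7)
3. A_x = -11/3  [A divides CE with CA:AE = 1/3:2/3]
4. A_y = -22/3  [A divides CE with CA:AE = 1/3:2/3]
   → A = (-11/3, -22/3)
5. F_x = -41/6  [line 1·x + -1/2·y + 7/2 = 0 ∩ |FD|² = 377/36]
6. F_y = -20/3  [line 1·x + -1/2·y + 7/2 = 0 ∩ |FD|² = 377/36]
   → F = (-41/6, -20/3)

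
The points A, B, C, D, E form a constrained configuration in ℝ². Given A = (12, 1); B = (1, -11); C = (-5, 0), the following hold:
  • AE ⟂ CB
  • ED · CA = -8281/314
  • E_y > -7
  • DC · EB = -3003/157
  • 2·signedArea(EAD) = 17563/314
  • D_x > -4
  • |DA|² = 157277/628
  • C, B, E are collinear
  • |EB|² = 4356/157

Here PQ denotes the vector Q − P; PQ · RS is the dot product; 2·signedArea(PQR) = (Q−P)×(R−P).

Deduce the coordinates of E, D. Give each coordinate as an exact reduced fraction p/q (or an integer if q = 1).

1. E_x = -239/157  [C, B, E are collinear ∩ AE ⟂ CB]
2. E_y = -1001/157  [C, B, E are collinear ∩ AE ⟂ CB]
   → E = (-239/157, -1001/157)
3. D_x = -512/157  [DC · EB = -3003/157 ∩ ED · CA = -8281/314]
4. D_y = -1001/314  [DC · EB = -3003/157 ∩ ED · CA = -8281/314]
   → D = (-512/157, -1001/314)

D = (-512/157, -1001/314)
E = (-239/157, -1001/157)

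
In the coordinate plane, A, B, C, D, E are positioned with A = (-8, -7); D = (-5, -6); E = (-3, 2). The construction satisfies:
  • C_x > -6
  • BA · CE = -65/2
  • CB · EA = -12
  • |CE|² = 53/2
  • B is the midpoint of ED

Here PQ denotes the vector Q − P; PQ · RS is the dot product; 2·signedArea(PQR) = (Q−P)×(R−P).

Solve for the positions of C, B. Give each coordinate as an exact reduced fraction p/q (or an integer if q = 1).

1. B_x = -4  [B is the midpoint of ED]
2. B_y = -2  [B is the midpoint of ED]
   → B = (-4, -2)
3. C_x = -11/2  [CB · EA = -12 ∩ BA · CE = -65/2]
4. C_y = -5/2  [CB · EA = -12 ∩ BA · CE = -65/2]
   → C = (-11/2, -5/2)

B = (-4, -2)
C = (-11/2, -5/2)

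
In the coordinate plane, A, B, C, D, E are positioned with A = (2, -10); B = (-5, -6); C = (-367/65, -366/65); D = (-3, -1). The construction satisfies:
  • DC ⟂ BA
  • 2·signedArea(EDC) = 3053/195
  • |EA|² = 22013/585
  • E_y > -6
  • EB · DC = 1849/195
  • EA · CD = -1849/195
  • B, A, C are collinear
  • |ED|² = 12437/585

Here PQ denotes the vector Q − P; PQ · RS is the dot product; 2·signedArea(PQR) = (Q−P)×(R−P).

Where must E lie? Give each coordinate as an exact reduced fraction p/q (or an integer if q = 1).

E = (-144/65, -1081/195)

1. E_x = -144/65  [EA · CD = -1849/195 ∩ 2·signedArea(EDC) = 3053/195]
2. E_y = -1081/195  [EA · CD = -1849/195 ∩ 2·signedArea(EDC) = 3053/195]
   → E = (-144/65, -1081/195)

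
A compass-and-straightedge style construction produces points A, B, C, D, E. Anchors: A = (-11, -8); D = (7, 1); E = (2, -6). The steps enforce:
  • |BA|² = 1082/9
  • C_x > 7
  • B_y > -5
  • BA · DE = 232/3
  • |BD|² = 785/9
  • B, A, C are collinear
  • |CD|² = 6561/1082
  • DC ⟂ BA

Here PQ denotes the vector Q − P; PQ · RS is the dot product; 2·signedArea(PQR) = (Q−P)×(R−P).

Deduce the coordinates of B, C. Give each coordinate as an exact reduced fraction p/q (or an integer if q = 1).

B = (-2/3, -13/3)
C = (8465/1082, -1429/1082)

1. B_x = -2/3  [line 5·x + 7·y + 101/3 = 0 ∩ |BD|² = 785/9]
2. B_y = -13/3  [line 5·x + 7·y + 101/3 = 0 ∩ |BD|² = 785/9]
   → B = (-2/3, -13/3)
3. C_x = 8465/1082  [B, A, C are collinear ∩ DC ⟂ BA]
4. C_y = -1429/1082  [B, A, C are collinear ∩ DC ⟂ BA]
   → C = (8465/1082, -1429/1082)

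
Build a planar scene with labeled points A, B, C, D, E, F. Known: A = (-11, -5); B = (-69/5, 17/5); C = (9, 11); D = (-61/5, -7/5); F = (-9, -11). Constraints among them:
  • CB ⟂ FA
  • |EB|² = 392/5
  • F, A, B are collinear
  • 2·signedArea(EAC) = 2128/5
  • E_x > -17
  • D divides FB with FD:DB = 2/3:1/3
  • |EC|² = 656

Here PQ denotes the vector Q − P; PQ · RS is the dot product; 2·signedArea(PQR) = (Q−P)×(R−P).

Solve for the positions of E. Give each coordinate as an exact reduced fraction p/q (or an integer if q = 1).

1. E_x = -83/5  [line -16·x + 20·y + -2508/5 = 0 ∩ |EB|² = 392/5]
2. E_y = 59/5  [line -16·x + 20·y + -2508/5 = 0 ∩ |EB|² = 392/5]
   → E = (-83/5, 59/5)

E = (-83/5, 59/5)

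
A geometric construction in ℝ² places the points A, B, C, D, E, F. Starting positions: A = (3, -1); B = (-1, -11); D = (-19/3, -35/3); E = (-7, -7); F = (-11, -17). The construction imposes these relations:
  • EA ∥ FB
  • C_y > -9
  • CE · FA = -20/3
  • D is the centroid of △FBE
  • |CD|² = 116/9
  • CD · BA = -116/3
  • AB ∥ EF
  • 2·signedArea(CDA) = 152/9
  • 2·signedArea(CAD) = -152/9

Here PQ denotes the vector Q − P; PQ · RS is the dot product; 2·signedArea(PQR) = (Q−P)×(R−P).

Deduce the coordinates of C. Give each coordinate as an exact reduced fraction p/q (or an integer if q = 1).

C = (-5, -25/3)

1. C_x = -5  [2·signedArea(CDA) = 152/9 ∩ CE · FA = -20/3]
2. C_y = -25/3  [2·signedArea(CDA) = 152/9 ∩ CE · FA = -20/3]
   → C = (-5, -25/3)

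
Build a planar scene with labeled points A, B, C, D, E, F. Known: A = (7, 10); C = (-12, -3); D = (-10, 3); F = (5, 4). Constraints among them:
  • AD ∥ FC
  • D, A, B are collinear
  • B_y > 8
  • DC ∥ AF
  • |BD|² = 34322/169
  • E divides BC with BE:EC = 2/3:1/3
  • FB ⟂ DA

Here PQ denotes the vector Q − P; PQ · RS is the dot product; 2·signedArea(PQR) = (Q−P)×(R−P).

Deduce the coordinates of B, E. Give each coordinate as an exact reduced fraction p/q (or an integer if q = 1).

1. B_x = 537/169  [D, A, B are collinear ∩ FB ⟂ DA]
2. B_y = 1424/169  [D, A, B are collinear ∩ FB ⟂ DA]
   → B = (537/169, 1424/169)
3. E_x = -1173/169  [E divides BC with BE:EC = 2/3:1/3]
4. E_y = 410/507  [E divides BC with BE:EC = 2/3:1/3]
   → E = (-1173/169, 410/507)

B = (537/169, 1424/169)
E = (-1173/169, 410/507)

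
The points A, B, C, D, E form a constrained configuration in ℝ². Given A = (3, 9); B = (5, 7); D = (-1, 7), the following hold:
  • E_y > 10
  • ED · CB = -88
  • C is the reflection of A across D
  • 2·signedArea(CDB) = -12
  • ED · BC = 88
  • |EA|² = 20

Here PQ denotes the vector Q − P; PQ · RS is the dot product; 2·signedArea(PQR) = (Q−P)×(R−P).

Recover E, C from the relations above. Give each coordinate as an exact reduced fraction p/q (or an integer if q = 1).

1. C_x = -5  [C is the reflection of A across D]
2. C_y = 5  [C is the reflection of A across D]
   → C = (-5, 5)
3. E_x = 7  [line 10·x + 2·y + -92 = 0 ∩ |EA|² = 20]
4. E_y = 11  [line 10·x + 2·y + -92 = 0 ∩ |EA|² = 20]
   → E = (7, 11)

C = (-5, 5)
E = (7, 11)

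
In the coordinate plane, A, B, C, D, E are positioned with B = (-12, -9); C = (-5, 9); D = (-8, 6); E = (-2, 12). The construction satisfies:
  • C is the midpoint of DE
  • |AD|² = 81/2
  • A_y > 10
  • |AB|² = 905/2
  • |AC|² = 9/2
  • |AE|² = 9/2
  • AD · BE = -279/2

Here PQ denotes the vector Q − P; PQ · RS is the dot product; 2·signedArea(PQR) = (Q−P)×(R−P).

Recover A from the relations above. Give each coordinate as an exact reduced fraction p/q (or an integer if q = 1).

1. A_x = -7/2  [line -10·x + -21·y + 371/2 = 0 ∩ |AE|² = 9/2]
2. A_y = 21/2  [line -10·x + -21·y + 371/2 = 0 ∩ |AE|² = 9/2]
   → A = (-7/2, 21/2)

A = (-7/2, 21/2)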